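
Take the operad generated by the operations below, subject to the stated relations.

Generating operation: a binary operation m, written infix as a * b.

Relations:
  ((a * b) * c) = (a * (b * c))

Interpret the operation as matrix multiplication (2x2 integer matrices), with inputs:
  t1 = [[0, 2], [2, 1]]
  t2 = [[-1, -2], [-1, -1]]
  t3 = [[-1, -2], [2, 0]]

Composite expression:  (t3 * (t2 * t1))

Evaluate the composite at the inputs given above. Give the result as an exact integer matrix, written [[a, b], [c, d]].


[[8, 10], [-8, -8]]

(t2 * t1) = [[-4, -4], [-2, -3]]
(t3 * (t2 * t1)) = [[8, 10], [-8, -8]]


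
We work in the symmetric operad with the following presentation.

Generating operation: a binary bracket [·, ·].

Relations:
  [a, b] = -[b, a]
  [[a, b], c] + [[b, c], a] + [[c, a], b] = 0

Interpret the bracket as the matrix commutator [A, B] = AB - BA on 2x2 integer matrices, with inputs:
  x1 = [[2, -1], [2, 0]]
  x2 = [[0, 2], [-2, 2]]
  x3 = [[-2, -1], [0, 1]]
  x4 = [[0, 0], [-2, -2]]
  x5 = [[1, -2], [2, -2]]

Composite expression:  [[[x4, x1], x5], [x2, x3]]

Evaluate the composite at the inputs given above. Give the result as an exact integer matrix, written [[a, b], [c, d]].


[[212, -264], [304, -212]]


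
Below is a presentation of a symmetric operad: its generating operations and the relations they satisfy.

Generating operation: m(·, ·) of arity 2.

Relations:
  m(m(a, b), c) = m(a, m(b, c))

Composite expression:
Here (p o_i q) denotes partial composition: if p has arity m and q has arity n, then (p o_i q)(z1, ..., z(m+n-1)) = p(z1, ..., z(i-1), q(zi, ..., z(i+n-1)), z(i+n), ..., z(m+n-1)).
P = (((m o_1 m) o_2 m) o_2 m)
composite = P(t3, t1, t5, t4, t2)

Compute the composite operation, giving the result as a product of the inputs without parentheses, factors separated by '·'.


t3 · t1 · t5 · t4 · t2

Key point: m is associative — brackets drop, the t-order remains.
m(t1, t5) unparenthesizes to t1 · t5
m(m(t1, t5), t4) unparenthesizes to t1 · t5 · t4
m(t3, m(m(t1, t5), t4)) unparenthesizes to t3 · t1 · t5 · t4
m(m(t3, m(m(t1, t5), t4)), t2) unparenthesizes to t3 · t1 · t5 · t4 · t2


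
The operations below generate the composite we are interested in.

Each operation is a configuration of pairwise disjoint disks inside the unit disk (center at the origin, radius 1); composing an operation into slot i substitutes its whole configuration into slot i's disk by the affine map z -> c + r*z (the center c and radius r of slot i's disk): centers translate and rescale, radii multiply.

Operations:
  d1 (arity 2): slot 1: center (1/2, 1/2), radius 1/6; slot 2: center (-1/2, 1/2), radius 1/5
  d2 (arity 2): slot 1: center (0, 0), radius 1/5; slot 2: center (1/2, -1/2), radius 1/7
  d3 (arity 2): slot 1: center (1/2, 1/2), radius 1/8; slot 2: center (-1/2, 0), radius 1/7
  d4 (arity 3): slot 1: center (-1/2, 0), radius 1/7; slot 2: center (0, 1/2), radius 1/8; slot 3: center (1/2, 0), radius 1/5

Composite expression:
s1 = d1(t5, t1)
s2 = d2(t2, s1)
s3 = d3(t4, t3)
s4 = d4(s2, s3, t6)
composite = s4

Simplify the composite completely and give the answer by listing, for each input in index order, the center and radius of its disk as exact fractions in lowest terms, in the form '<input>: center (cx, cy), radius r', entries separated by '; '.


t1: center (-43/98, -3/49), radius 1/245; t2: center (-1/2, 0), radius 1/35; t3: center (-1/16, 1/2), radius 1/56; t4: center (1/16, 9/16), radius 1/64; t5: center (-41/98, -3/49), radius 1/294; t6: center (1/2, 0), radius 1/5

Affine substitution under d4: radii multiply and t-centers shift.
input t2: composing its 2 substitution steps yields center (-1/2, 0), radius 1/35
input t5: composing its 3 substitution steps yields center (-41/98, -3/49), radius 1/294
input t1: composing its 3 substitution steps yields center (-43/98, -3/49), radius 1/245
input t4: composing its 2 substitution steps yields center (1/16, 9/16), radius 1/64
input t3: composing its 2 substitution steps yields center (-1/16, 1/2), radius 1/56
input t6: composing its 1 substitution step yields center (1/2, 0), radius 1/5


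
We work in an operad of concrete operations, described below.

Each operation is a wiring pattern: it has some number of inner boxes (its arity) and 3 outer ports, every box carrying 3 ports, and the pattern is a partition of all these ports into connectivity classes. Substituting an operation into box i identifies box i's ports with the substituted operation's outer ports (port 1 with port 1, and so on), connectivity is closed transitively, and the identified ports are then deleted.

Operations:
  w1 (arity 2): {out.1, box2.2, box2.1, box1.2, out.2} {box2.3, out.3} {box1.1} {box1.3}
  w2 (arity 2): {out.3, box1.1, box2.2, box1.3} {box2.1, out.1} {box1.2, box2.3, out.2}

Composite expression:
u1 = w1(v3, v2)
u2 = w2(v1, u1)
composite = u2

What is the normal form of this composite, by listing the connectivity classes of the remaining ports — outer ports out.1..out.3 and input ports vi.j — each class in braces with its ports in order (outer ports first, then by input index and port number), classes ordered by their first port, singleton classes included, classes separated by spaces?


{out.1, out.3, v1.1, v1.3, v2.1, v2.2, v3.2} {out.2, v1.2, v2.3} {v3.1} {v3.3}

Two ports join when wires chain via w2-identified ports.
the subtree at w1 composes to {out.1, out.2, v2.1, v2.2, v3.2} {out.3, v2.3} {v3.1} {v3.3} on (v3, v2); out.j = own outer ports
the subtree at w2 composes to {out.1, out.3, v1.1, v1.3, v2.1, v2.2, v3.2} {out.2, v1.2, v2.3} {v3.1} {v3.3} on (v1, v3, v2); out.j = own outer ports


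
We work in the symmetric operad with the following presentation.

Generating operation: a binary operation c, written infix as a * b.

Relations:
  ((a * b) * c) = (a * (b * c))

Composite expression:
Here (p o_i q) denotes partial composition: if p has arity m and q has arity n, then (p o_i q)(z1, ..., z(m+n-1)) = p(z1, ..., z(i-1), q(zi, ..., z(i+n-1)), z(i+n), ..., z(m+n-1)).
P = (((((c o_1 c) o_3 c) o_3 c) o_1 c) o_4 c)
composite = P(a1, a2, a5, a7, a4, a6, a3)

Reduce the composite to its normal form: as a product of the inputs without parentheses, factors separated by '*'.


All parenthesizations of c agree; list the a-inputs left to right.
(a1 * a2) reduces to a1 * a2
((a1 * a2) * a5) reduces to a1 * a2 * a5
(a7 * a4) reduces to a7 * a4
((a7 * a4) * a6) reduces to a7 * a4 * a6
(((a7 * a4) * a6) * a3) reduces to a7 * a4 * a6 * a3
(((a1 * a2) * a5) * (((a7 * a4) * a6) * a3)) reduces to a1 * a2 * a5 * a7 * a4 * a6 * a3

a1 * a2 * a5 * a7 * a4 * a6 * a3


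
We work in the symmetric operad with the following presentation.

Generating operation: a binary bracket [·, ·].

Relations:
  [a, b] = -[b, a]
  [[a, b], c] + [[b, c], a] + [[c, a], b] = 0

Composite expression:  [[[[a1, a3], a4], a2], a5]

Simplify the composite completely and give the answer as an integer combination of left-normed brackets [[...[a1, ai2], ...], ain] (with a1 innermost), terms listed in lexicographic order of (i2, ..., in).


[[[[a1, a3], a4], a2], a5]


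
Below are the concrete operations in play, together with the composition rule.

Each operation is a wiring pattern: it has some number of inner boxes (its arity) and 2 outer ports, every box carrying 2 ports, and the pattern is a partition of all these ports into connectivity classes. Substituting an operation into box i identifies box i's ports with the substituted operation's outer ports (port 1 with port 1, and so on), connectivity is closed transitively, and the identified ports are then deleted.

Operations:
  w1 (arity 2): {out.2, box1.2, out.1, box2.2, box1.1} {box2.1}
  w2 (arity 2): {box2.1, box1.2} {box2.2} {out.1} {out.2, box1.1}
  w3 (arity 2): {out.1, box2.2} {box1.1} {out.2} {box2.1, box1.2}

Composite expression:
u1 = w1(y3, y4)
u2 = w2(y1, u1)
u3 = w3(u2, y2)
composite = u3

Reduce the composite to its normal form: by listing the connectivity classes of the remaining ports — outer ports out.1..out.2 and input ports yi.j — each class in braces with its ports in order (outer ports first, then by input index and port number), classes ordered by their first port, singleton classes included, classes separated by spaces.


Reachability decides: close wires over w3-identified ports.
composing w1 on (y3, y4), with out.j its own outer ports: {out.1, out.2, y3.1, y3.2, y4.2} {y4.1}
composing w2 on (y1, y3, y4), with out.j its own outer ports: {out.1} {out.2, y1.1} {y1.2, y3.1, y3.2, y4.2} {y4.1}
composing w3 on (y1, y3, y4, y2), with out.j its own outer ports: {out.1, y2.2} {out.2} {y1.1, y2.1} {y1.2, y3.1, y3.2, y4.2} {y4.1}

{out.1, y2.2} {out.2} {y1.1, y2.1} {y1.2, y3.1, y3.2, y4.2} {y4.1}


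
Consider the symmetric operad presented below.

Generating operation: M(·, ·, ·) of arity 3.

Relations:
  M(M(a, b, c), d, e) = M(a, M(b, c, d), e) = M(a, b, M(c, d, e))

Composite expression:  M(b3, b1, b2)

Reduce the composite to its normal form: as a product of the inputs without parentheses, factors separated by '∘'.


The M-tree's shape is irrelevant; the b-reading-order decides.
M(b3, b1, b2) reduces to b3 ∘ b1 ∘ b2

b3 ∘ b1 ∘ b2


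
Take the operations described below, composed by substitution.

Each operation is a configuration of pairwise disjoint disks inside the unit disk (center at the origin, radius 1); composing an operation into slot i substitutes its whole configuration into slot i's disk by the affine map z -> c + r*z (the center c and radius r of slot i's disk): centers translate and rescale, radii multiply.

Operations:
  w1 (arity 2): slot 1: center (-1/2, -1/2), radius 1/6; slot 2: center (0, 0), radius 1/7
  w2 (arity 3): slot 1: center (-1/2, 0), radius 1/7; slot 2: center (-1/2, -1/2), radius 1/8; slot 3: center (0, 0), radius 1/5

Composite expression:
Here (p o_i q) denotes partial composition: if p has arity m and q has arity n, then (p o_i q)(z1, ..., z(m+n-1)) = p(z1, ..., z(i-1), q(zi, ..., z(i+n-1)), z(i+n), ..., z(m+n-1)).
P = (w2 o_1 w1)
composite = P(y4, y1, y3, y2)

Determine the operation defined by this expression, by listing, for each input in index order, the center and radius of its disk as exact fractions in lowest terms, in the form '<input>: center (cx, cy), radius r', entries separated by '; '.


Affine substitution under w2: radii multiply and y-centers shift.
tracing y4 down its 2-map path: center (-4/7, -1/14), radius 1/42
tracing y1 down its 2-map path: center (-1/2, 0), radius 1/49
tracing y3 down its 1-map path: center (-1/2, -1/2), radius 1/8
tracing y2 down its 1-map path: center (0, 0), radius 1/5

y1: center (-1/2, 0), radius 1/49; y2: center (0, 0), radius 1/5; y3: center (-1/2, -1/2), radius 1/8; y4: center (-4/7, -1/14), radius 1/42


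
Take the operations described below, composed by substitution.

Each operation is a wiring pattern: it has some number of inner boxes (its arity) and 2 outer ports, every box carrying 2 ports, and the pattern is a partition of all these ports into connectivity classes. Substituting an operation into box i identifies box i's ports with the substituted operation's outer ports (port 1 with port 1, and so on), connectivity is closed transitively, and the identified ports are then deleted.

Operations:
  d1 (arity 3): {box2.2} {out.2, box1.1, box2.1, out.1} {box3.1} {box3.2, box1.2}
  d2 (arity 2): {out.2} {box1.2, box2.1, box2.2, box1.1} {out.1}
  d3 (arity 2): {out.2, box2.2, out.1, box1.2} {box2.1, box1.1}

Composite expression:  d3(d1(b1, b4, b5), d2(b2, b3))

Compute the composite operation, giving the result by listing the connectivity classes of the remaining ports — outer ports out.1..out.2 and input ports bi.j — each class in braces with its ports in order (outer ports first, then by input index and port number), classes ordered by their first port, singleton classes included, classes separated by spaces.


{out.1, out.2, b1.1, b4.1} {b1.2, b5.2} {b2.1, b2.2, b3.1, b3.2} {b4.2} {b5.1}

Two ports join when wires chain via d3-identified ports.
the subtree at d1 composes to {out.1, out.2, b1.1, b4.1} {b1.2, b5.2} {b4.2} {b5.1} on (b1, b4, b5); out.j = own outer ports
the subtree at d2 composes to {out.1} {out.2} {b2.1, b2.2, b3.1, b3.2} on (b2, b3); out.j = own outer ports
the subtree at d3 composes to {out.1, out.2, b1.1, b4.1} {b1.2, b5.2} {b2.1, b2.2, b3.1, b3.2} {b4.2} {b5.1} on (b1, b4, b5, b2, b3); out.j = own outer ports


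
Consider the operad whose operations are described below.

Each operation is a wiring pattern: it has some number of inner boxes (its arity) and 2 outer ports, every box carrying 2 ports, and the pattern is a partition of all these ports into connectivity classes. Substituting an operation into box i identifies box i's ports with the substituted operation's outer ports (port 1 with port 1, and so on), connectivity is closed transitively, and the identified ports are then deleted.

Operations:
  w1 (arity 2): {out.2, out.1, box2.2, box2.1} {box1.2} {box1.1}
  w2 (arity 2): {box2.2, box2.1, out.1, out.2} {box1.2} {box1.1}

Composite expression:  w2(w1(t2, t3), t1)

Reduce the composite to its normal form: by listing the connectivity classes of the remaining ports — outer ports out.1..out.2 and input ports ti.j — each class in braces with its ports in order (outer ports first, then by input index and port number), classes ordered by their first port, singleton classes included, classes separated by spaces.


Connectivity passes through glued w2-boundaries; trace each wire chain.
w1 over (t2, t3) gives {out.1, out.2, t3.1, t3.2} {t2.1} {t2.2}, out.j being that stage's outer ports
w2 over (t2, t3, t1) gives {out.1, out.2, t1.1, t1.2} {t2.1} {t2.2} {t3.1, t3.2}, out.j being that stage's outer ports

{out.1, out.2, t1.1, t1.2} {t2.1} {t2.2} {t3.1, t3.2}


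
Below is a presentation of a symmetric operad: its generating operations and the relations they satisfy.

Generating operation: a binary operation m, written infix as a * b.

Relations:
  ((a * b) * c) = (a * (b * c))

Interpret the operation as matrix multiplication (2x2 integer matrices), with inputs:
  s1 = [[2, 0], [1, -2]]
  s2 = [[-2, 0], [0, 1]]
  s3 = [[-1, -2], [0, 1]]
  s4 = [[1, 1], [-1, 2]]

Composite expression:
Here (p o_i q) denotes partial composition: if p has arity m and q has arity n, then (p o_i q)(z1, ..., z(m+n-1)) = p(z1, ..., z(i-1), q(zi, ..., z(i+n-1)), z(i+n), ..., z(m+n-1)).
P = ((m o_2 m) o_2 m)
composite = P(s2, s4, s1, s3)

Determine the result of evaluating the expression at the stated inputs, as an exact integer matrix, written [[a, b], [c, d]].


[[6, 16], [0, -4]]

(s4 * s1) = [[3, -2], [0, -4]]
((s4 * s1) * s3) = [[-3, -8], [0, -4]]
(s2 * ((s4 * s1) * s3)) = [[6, 16], [0, -4]]


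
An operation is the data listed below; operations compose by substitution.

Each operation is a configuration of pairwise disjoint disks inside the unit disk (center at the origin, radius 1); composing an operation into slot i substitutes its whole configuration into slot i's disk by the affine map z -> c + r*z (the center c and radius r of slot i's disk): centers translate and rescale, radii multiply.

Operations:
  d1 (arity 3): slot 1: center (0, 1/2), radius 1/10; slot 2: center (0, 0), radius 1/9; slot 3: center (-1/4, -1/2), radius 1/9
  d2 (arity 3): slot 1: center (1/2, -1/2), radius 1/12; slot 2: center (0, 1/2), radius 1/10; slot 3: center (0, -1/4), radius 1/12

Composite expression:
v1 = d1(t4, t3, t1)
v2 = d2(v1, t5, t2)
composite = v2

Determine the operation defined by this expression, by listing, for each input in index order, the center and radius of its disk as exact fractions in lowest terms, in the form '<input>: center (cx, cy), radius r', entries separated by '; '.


t1: center (23/48, -13/24), radius 1/108; t2: center (0, -1/4), radius 1/12; t3: center (1/2, -1/2), radius 1/108; t4: center (1/2, -11/24), radius 1/120; t5: center (0, 1/2), radius 1/10

Follow each t-input down from d2: c' goes to c + r*c', radius to r*r'.
t4: after 2 affine steps, its disk has center (1/2, -11/24), radius 1/120
t3: after 2 affine steps, its disk has center (1/2, -1/2), radius 1/108
t1: after 2 affine steps, its disk has center (23/48, -13/24), radius 1/108
t5: after 1 affine step, its disk has center (0, 1/2), radius 1/10
t2: after 1 affine step, its disk has center (0, -1/4), radius 1/12


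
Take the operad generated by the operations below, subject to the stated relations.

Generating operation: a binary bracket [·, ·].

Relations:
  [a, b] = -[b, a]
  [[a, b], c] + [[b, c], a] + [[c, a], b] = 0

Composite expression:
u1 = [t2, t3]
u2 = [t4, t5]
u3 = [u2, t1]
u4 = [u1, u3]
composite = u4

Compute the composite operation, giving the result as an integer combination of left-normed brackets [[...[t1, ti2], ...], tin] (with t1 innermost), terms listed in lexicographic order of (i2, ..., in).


Expand each bracket as ab - ba; the t1-initial words give the coefficients.
Composite bracket: [[t2, t3], [[t4, t5], t1]]
Expanding via [a, b] = ab - ba: 16 signed words (2^4 = 16).
Coefficients come from the t1-initial words:
  from t1t4t5t2t3, sign +1: term +[[[[t1, t4], t5], t2], t3]
  from t1t4t5t3t2, sign -1: term -[[[[t1, t4], t5], t3], t2]
  from t1t5t4t2t3, sign -1: term -[[[[t1, t5], t4], t2], t3]
  from t1t5t4t3t2, sign +1: term +[[[[t1, t5], t4], t3], t2]

[[[[t1, t4], t5], t2], t3] - [[[[t1, t4], t5], t3], t2] - [[[[t1, t5], t4], t2], t3] + [[[[t1, t5], t4], t3], t2]


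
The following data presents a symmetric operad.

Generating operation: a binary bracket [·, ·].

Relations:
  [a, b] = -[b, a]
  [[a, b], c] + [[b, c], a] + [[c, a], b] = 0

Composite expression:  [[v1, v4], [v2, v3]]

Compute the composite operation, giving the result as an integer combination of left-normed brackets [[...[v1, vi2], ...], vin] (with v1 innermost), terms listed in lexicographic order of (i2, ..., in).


[[[v1, v4], v2], v3] - [[[v1, v4], v3], v2]

Left-normed coefficients sit on the v1-initial expansion words.
Composite bracket: [[v1, v4], [v2, v3]]
Applying ab - ba throughout gives 8 signed words (2^3 = 8).
Collect the words opening with v1:
  word v1v4v2v3 has sign +1, contributing +[[[v1, v4], v2], v3]
  word v1v4v3v2 has sign -1, contributing -[[[v1, v4], v3], v2]


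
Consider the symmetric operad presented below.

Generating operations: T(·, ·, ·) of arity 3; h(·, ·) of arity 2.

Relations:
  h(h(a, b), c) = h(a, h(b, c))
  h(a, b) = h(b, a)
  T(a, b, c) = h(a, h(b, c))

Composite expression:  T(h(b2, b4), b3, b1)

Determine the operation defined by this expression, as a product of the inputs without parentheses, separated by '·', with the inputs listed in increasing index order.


b1 · b2 · b3 · b4

Shape and order are irrelevant to T; the b-input set decides.
h(b2, b4) flattens to b2 · b4
T(h(b2, b4), b3, b1) flattens to b2 · b4 · b3 · b1
the factors in increasing index order: b1 · b2 · b3 · b4


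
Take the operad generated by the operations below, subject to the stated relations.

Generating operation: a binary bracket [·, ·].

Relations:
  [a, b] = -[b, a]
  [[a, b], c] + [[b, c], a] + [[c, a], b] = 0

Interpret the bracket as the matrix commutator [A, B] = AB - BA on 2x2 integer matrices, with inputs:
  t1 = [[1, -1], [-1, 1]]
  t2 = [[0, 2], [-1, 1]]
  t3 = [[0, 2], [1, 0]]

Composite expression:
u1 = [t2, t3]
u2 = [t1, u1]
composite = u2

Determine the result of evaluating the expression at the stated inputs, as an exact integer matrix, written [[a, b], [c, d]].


[[-3, 8], [-8, 3]]

[t2, t3] = [[4, -2], [1, -4]]
[t1, [t2, t3]] = [[-3, 8], [-8, 3]]


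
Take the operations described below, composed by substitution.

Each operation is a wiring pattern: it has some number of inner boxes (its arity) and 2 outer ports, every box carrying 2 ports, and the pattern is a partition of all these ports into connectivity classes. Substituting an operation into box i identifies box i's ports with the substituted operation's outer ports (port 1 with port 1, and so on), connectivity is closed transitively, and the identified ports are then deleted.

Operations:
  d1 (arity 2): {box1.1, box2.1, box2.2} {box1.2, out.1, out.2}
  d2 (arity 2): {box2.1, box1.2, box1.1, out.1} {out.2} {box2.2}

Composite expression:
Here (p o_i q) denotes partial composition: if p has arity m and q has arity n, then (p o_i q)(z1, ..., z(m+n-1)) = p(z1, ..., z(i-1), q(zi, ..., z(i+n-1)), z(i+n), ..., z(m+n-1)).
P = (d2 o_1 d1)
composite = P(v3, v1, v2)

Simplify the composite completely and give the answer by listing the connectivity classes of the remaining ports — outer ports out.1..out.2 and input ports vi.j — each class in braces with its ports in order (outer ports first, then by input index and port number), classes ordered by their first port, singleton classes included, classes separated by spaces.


Reachability decides: close wires over d2-identified ports.
the subtree at d1 composes to {out.1, out.2, v3.2} {v1.1, v1.2, v3.1} on (v3, v1); out.j = own outer ports
the subtree at d2 composes to {out.1, v2.1, v3.2} {out.2} {v1.1, v1.2, v3.1} {v2.2} on (v3, v1, v2); out.j = own outer ports

{out.1, v2.1, v3.2} {out.2} {v1.1, v1.2, v3.1} {v2.2}


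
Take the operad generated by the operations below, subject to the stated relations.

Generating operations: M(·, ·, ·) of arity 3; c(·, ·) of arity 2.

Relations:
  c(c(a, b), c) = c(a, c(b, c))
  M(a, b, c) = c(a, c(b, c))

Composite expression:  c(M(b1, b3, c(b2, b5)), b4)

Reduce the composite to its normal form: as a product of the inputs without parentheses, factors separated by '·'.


b1 · b3 · b2 · b5 · b4

Every regrouping of c is equal, so read the b-inputs in written order.
c(b2, b5) unparenthesizes to b2 · b5
M(b1, b3, c(b2, b5)) unparenthesizes to b1 · b3 · b2 · b5
c(M(b1, b3, c(b2, b5)), b4) unparenthesizes to b1 · b3 · b2 · b5 · b4


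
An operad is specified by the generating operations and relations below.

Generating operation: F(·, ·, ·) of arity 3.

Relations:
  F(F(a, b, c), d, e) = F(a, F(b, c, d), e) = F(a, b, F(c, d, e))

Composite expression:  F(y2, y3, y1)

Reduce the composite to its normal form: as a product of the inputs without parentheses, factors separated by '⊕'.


y2 ⊕ y3 ⊕ y1

Under associativity of F, the answer is the y's in reading order.
F(y2, y3, y1) spells out as y2 ⊕ y3 ⊕ y1


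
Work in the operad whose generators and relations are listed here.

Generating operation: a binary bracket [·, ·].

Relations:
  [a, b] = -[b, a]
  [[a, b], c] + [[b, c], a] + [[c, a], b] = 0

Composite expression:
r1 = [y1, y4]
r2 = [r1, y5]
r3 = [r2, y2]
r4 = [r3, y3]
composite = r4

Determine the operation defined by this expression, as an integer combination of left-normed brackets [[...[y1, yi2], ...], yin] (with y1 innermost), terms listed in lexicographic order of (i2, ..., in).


[[[[y1, y4], y5], y2], y3]

Expand each bracket as ab - ba; the y1-initial words give the coefficients.
Composite bracket: [[[[y1, y4], y5], y2], y3]
Expanding via [a, b] = ab - ba: 16 signed words (2^4 = 16).
Keep just the words that open with y1:
  word y1y4y5y2y3 has sign +1, contributing +[[[[y1, y4], y5], y2], y3]


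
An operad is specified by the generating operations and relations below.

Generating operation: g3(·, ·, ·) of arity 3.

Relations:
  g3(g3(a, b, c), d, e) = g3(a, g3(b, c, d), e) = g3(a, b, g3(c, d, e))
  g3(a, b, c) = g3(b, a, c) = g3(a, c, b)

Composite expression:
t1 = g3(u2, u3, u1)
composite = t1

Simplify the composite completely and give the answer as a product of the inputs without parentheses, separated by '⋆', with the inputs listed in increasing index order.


u1 ⋆ u2 ⋆ u3

Any arrangement under g3 is one operation, so sort the u-inputs.
g3(u2, u3, u1) reduces to u2 ⋆ u3 ⋆ u1
commutativity sorts the factors: u1 ⋆ u2 ⋆ u3


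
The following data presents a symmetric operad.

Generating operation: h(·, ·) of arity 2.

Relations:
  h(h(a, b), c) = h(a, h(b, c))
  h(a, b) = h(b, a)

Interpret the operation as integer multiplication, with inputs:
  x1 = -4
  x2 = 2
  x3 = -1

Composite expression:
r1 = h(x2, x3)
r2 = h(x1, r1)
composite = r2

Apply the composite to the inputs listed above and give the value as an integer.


h(x2, x3) = -2
h(x1, h(x2, x3)) = 8

8


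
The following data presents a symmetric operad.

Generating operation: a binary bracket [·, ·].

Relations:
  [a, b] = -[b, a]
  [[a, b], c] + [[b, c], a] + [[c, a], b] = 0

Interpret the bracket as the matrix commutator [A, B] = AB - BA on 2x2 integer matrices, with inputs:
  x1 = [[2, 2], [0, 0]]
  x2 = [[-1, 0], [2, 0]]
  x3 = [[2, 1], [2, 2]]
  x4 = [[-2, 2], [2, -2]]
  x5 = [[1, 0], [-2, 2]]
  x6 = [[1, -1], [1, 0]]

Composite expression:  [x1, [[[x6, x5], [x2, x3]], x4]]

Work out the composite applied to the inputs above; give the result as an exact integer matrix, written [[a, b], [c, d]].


[[8, -40], [-8, -8]]

[x6, x5] = [[2, -1], [1, -2]]
[x2, x3] = [[-2, -1], [2, 2]]
[[x6, x5], [x2, x3]] = [[-1, -8], [-12, 1]]
[[[x6, x5], [x2, x3]], x4] = [[8, -4], [4, -8]]
[x1, [[[x6, x5], [x2, x3]], x4]] = [[8, -40], [-8, -8]]


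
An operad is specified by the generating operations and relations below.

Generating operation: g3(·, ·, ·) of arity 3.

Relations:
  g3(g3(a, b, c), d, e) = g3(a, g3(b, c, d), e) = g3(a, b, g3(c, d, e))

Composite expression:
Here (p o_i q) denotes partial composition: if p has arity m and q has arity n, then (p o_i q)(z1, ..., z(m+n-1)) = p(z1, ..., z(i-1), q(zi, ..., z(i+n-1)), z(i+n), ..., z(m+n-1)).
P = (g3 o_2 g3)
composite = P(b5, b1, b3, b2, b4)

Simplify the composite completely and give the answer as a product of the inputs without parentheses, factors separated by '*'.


Every regrouping of g3 is equal, so read the b-inputs in written order.
g3(b1, b3, b2) unparenthesizes to b1 * b3 * b2
g3(b5, g3(b1, b3, b2), b4) unparenthesizes to b5 * b1 * b3 * b2 * b4

b5 * b1 * b3 * b2 * b4


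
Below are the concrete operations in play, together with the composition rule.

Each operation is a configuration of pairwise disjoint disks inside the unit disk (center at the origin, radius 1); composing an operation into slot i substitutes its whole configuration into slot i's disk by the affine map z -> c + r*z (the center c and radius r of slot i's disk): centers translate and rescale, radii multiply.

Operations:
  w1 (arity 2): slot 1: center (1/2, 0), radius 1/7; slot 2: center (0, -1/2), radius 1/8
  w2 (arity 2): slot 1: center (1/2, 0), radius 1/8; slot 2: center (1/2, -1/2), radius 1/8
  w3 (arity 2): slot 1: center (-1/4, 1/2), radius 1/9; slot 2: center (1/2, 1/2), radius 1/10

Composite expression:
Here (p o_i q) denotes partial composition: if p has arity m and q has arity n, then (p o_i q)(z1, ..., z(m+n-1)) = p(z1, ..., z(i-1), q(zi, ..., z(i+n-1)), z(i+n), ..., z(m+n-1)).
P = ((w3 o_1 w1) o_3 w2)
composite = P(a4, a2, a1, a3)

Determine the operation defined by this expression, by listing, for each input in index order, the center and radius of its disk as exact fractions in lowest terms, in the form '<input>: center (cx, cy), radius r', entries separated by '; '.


a1: center (11/20, 1/2), radius 1/80; a2: center (-1/4, 4/9), radius 1/72; a3: center (11/20, 9/20), radius 1/80; a4: center (-7/36, 1/2), radius 1/63

Each a-disk chains the slot maps above it in w3; radii multiply.
a4: after 2 affine steps, its disk has center (-7/36, 1/2), radius 1/63
a2: after 2 affine steps, its disk has center (-1/4, 4/9), radius 1/72
a1: after 2 affine steps, its disk has center (11/20, 1/2), radius 1/80
a3: after 2 affine steps, its disk has center (11/20, 9/20), radius 1/80


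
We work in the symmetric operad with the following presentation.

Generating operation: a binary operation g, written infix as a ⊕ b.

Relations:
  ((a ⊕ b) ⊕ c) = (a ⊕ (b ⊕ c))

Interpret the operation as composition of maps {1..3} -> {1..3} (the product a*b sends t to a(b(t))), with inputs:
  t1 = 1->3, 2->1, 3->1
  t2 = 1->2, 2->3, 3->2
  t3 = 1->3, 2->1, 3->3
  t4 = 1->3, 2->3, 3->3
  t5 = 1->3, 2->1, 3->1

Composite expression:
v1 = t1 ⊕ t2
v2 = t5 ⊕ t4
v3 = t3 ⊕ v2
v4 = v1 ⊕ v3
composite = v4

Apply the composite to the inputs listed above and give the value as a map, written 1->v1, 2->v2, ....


(t1 ⊕ t2) = 1->1, 2->1, 3->1
(t5 ⊕ t4) = 1->1, 2->1, 3->1
(t3 ⊕ (t5 ⊕ t4)) = 1->3, 2->3, 3->3
((t1 ⊕ t2) ⊕ (t3 ⊕ (t5 ⊕ t4))) = 1->1, 2->1, 3->1

1->1, 2->1, 3->1


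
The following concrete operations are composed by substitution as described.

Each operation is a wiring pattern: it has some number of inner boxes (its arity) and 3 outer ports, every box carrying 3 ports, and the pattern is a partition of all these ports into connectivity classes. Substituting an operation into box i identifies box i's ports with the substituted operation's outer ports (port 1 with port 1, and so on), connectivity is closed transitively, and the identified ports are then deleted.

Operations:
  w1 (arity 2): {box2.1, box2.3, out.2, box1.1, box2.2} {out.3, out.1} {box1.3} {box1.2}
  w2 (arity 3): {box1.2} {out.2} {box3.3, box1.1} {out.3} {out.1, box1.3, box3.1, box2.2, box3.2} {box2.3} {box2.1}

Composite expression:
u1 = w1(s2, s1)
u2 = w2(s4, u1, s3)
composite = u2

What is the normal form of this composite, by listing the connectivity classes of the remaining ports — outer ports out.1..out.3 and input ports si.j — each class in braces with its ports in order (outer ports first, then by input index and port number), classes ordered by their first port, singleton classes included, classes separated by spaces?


{out.1, s1.1, s1.2, s1.3, s2.1, s3.1, s3.2, s4.3} {out.2} {out.3} {s2.2} {s2.3} {s3.3, s4.1} {s4.2}

Substituting into w2 glues patterns; closure does the rest.
the subtree at w1 composes to {out.1, out.3} {out.2, s1.1, s1.2, s1.3, s2.1} {s2.2} {s2.3} on (s2, s1); out.j = own outer ports
the subtree at w2 composes to {out.1, s1.1, s1.2, s1.3, s2.1, s3.1, s3.2, s4.3} {out.2} {out.3} {s2.2} {s2.3} {s3.3, s4.1} {s4.2} on (s4, s2, s1, s3); out.j = own outer ports


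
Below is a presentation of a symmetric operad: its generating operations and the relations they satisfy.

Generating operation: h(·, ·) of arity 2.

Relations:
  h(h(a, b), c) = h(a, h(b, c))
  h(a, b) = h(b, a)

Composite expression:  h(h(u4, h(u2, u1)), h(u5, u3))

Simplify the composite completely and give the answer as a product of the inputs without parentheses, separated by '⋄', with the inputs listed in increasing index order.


u1 ⋄ u2 ⋄ u3 ⋄ u4 ⋄ u5

Key point: h commutes, so take the u-inputs in any fixed order.
h(u2, u1) collapses to u2 ⋄ u1
h(u4, h(u2, u1)) collapses to u4 ⋄ u2 ⋄ u1
h(u5, u3) collapses to u5 ⋄ u3
h(h(u4, h(u2, u1)), h(u5, u3)) collapses to u4 ⋄ u2 ⋄ u1 ⋄ u5 ⋄ u3
commutativity sorts the factors: u1 ⋄ u2 ⋄ u3 ⋄ u4 ⋄ u5


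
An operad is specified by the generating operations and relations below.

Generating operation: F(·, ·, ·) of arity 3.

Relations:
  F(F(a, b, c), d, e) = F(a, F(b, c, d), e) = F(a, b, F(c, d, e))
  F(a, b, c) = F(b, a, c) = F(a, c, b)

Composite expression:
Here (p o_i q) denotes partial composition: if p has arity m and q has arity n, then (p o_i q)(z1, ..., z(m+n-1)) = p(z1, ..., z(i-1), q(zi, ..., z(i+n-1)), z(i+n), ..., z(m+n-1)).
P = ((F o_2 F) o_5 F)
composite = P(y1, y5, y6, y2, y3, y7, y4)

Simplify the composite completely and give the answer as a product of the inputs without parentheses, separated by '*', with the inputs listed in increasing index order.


y1 * y2 * y3 * y4 * y5 * y6 * y7

Any arrangement under F is one operation, so sort the y-inputs.
F(y5, y6, y2) unparenthesizes to y5 * y6 * y2
F(y3, y7, y4) unparenthesizes to y3 * y7 * y4
F(y1, F(y5, y6, y2), F(y3, y7, y4)) unparenthesizes to y1 * y5 * y6 * y2 * y3 * y7 * y4
commutativity sorts the factors: y1 * y2 * y3 * y4 * y5 * y6 * y7


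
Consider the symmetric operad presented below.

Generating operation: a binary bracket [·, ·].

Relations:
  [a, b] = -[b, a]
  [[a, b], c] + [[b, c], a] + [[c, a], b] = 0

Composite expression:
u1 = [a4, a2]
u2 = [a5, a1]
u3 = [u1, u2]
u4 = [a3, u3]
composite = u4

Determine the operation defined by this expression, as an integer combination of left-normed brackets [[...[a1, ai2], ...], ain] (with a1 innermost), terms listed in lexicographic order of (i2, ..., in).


[[[[a1, a5], a2], a4], a3] - [[[[a1, a5], a4], a2], a3]


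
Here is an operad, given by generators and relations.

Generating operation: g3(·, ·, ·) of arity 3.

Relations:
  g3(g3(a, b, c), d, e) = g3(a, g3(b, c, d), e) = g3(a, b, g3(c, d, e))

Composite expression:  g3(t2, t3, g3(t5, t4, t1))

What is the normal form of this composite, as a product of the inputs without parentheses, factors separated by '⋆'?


t2 ⋆ t3 ⋆ t5 ⋆ t4 ⋆ t1

Associativity of g3 dissolves the nesting; only the t-input order survives.
g3(t5, t4, t1) unparenthesizes to t5 ⋆ t4 ⋆ t1
g3(t2, t3, g3(t5, t4, t1)) unparenthesizes to t2 ⋆ t3 ⋆ t5 ⋆ t4 ⋆ t1


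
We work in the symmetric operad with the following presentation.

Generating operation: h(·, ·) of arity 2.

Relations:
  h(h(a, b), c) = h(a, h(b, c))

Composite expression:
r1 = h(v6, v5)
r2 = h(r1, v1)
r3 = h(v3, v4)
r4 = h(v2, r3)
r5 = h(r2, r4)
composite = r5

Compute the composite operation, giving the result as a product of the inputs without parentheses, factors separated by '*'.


v6 * v5 * v1 * v2 * v3 * v4

The h-tree's shape is irrelevant; the v-reading-order decides.
h(v6, v5) unparenthesizes to v6 * v5
h(h(v6, v5), v1) unparenthesizes to v6 * v5 * v1
h(v3, v4) unparenthesizes to v3 * v4
h(v2, h(v3, v4)) unparenthesizes to v2 * v3 * v4
h(h(h(v6, v5), v1), h(v2, h(v3, v4))) unparenthesizes to v6 * v5 * v1 * v2 * v3 * v4


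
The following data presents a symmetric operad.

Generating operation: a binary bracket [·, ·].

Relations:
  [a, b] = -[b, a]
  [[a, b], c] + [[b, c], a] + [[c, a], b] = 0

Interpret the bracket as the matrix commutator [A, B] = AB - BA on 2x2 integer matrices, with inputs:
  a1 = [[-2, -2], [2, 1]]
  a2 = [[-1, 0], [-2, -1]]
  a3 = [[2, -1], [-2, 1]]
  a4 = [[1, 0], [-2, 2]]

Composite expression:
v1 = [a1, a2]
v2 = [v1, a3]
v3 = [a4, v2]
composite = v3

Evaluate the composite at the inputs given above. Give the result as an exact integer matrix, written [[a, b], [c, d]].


[[-16, 8], [34, 16]]

[a1, a2] = [[4, 0], [-6, -4]]
[[a1, a2], a3] = [[-6, -8], [10, 6]]
[a4, [[a1, a2], a3]] = [[-16, 8], [34, 16]]


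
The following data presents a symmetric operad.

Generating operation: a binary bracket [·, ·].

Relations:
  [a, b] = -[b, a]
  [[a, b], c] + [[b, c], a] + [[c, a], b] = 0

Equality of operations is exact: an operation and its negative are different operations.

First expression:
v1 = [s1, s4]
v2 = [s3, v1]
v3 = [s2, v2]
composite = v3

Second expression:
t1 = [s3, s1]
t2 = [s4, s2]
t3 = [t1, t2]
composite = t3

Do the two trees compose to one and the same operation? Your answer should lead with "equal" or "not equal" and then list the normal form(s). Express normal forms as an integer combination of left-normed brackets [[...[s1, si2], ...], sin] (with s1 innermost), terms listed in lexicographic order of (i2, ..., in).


Reducing the first expression gives [[[s1, s4], s3], s2]
Reducing the second expression gives [[[s1, s3], s2], s4] - [[[s1, s3], s4], s2]
The forms do not match — not equal.

not equal — first [[[s1, s4], s3], s2], second [[[s1, s3], s2], s4] - [[[s1, s3], s4], s2]


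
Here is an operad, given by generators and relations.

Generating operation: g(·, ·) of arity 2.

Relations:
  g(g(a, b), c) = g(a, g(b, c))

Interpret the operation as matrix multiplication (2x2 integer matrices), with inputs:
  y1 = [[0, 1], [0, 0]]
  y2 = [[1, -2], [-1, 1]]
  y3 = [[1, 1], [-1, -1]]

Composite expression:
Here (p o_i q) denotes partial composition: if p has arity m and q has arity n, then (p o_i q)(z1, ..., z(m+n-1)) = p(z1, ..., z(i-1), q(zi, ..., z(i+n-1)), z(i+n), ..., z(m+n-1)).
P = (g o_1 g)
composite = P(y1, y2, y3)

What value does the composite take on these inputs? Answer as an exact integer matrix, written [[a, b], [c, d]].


[[-2, -2], [0, 0]]


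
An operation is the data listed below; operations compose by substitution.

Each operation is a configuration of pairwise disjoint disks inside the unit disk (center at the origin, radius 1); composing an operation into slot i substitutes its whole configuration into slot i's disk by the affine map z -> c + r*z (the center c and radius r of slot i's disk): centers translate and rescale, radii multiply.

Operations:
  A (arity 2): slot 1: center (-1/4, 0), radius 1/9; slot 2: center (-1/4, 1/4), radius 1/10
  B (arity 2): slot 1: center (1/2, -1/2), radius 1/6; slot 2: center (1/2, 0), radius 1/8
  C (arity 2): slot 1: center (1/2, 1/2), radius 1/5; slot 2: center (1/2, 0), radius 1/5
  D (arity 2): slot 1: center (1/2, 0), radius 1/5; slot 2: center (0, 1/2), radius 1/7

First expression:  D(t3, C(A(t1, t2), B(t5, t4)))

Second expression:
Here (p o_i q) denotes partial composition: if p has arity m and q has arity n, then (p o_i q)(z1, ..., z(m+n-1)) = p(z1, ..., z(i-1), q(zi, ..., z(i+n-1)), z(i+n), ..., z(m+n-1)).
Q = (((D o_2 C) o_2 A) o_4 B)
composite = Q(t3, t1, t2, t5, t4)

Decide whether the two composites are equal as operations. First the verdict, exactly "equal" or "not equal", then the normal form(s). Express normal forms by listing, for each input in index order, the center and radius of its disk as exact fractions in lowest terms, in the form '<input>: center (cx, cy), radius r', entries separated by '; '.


The first composite normalizes to t1: center (9/140, 4/7), radius 1/315; t2: center (9/140, 81/140), radius 1/350; t3: center (1/2, 0), radius 1/5; t4: center (3/35, 1/2), radius 1/280; t5: center (3/35, 17/35), radius 1/210
The second composite normalizes to t1: center (9/140, 4/7), radius 1/315; t2: center (9/140, 81/140), radius 1/350; t3: center (1/2, 0), radius 1/5; t4: center (3/35, 1/2), radius 1/280; t5: center (3/35, 17/35), radius 1/210
One common form — equal.

equal; the common form is t1: center (9/140, 4/7), radius 1/315; t2: center (9/140, 81/140), radius 1/350; t3: center (1/2, 0), radius 1/5; t4: center (3/35, 1/2), radius 1/280; t5: center (3/35, 17/35), radius 1/210


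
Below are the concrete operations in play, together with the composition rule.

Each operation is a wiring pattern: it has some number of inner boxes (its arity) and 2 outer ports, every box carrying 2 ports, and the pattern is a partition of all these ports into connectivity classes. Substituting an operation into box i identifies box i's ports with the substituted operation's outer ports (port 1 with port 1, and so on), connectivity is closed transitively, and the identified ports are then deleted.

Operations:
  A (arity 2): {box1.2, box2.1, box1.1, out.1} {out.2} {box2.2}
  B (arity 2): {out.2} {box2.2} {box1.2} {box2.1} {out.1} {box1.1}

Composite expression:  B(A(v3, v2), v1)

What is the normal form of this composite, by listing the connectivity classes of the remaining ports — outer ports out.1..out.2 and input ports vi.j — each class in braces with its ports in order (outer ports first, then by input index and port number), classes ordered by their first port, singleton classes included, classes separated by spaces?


{out.1} {out.2} {v1.1} {v1.2} {v2.1, v3.1, v3.2} {v2.2}

Connectivity passes through glued B-boundaries; trace each wire chain.
the subtree at A composes to {out.1, v2.1, v3.1, v3.2} {out.2} {v2.2} on (v3, v2); out.j = own outer ports
the subtree at B composes to {out.1} {out.2} {v1.1} {v1.2} {v2.1, v3.1, v3.2} {v2.2} on (v3, v2, v1); out.j = own outer ports


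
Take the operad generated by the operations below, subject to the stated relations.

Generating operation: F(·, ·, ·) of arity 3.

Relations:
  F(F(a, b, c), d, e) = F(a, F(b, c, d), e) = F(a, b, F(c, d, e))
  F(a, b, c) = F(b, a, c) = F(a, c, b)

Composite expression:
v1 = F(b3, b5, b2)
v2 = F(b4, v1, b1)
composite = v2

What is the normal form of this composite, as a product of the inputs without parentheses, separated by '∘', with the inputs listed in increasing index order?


Key point: F commutes, so take the b-inputs in any fixed order.
F(b3, b5, b2) reduces to b3 ∘ b5 ∘ b2
F(b4, F(b3, b5, b2), b1) reduces to b4 ∘ b3 ∘ b5 ∘ b2 ∘ b1
reordering the factors by index: b1 ∘ b2 ∘ b3 ∘ b4 ∘ b5

b1 ∘ b2 ∘ b3 ∘ b4 ∘ b5
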